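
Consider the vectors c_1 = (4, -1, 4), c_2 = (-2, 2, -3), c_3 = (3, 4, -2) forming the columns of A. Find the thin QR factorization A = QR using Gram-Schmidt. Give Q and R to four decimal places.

c_1 = (4, -1, 4); ‖c_1‖ = 5.7446, so e_1 = (0.6963, -0.1741, 0.6963).
e_1·c_2 = 0.6963·(-2) + (-0.1741)·2 + 0.6963·(-3) = -3.8297.
u_2 = c_2 + 3.8297·e_1 = (0.6667, 1.3333, -0.3333).
‖u_2‖ = 1.5275, so e_2 = (0.4364, 0.8729, -0.2182).
e_1·c_3 = 0.6963·3 + (-0.1741)·4 + 0.6963·(-2) = 0.0000; e_2·c_3 = 0.4364·3 + 0.8729·4 + (-0.2182)·(-2) = 5.2372.
u_3 = c_3 − 0.0000·e_1 − 5.2372·e_2 = (0.7143, -0.5714, -0.8571).
‖u_3‖ = 1.2536, so e_3 = (0.5698, -0.4558, -0.6838).

Q = [[0.6963, 0.4364, 0.5698], [-0.1741, 0.8729, -0.4558], [0.6963, -0.2182, -0.6838]], R = [[5.7446, -3.8297, 0.0000], [0.0000, 1.5275, 5.2372], [0.0000, 0.0000, 1.2536]]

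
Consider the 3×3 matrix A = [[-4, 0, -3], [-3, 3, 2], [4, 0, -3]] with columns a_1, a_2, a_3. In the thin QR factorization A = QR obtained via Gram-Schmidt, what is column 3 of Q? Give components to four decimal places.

e_3 = (-0.7071, 0.0000, -0.7071)

e_1 = a_1/‖a_1‖ = (-4, -3, 4)/6.4031 = (-0.6247, -0.4685, 0.6247).
r_{12} = e_1·a_2 = -1.4056.
u_2 = a_2 + 1.4056·e_1 = (-0.8780, 2.3415, 0.8780).
‖u_2‖ = 2.6504, so e_2 = (-0.3313, 0.8835, 0.3313).
r_{13} = e_1·a_3 = -0.9370; r_{23} = e_2·a_3 = 1.7669.
u_3 = a_3 + 0.9370·e_1 − 1.7669·e_2 = (-3.0000, 0.0000, -3.0000).
‖u_3‖ = 4.2426, so e_3 = (-0.7071, 0.0000, -0.7071).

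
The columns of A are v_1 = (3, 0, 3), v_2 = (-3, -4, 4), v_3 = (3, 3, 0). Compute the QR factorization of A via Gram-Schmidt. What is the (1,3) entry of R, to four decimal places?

v_1 = (3, 0, 3); ‖v_1‖ = 4.2426, so q_1 = (0.7071, 0.0000, 0.7071).
r_{13} = q_1·v_3 = 2.1213.

r_{13} = 2.1213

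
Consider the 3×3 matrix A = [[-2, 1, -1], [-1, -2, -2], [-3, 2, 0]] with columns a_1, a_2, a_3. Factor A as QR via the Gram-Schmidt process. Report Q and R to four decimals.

a_1 = (-2, -1, -3); ‖a_1‖ = 3.7417, so e_1 = (-0.5345, -0.2673, -0.8018).
e_1·a_2 = (-0.5345)·1 + (-0.2673)·(-2) + (-0.8018)·2 = -1.6036.
u_2 = a_2 + 1.6036·e_1 = (0.1429, -2.4286, 0.7143).
‖u_2‖ = 2.5355, so e_2 = (0.0563, -0.9578, 0.2817).
e_1·a_3 = (-0.5345)·(-1) + (-0.2673)·(-2) + (-0.8018)·0 = 1.0690; e_2·a_3 = 0.0563·(-1) + (-0.9578)·(-2) + 0.2817·0 = 1.8593.
u_3 = a_3 − 1.0690·e_1 − 1.8593·e_2 = (-0.5333, 0.0667, 0.3333).
‖u_3‖ = 0.6325, so e_3 = (-0.8433, 0.1054, 0.5270).

Q = [[-0.5345, 0.0563, -0.8433], [-0.2673, -0.9578, 0.1054], [-0.8018, 0.2817, 0.5270]], R = [[3.7417, -1.6036, 1.0690], [0.0000, 2.5355, 1.8593], [0.0000, 0.0000, 0.6325]]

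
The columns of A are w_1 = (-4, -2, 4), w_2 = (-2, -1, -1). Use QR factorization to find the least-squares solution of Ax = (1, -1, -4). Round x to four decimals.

x = (-0.7000, 1.2000)

w_1 = (-4, -2, 4); ‖w_1‖ = 6.0000, so e_1 = (-0.6667, -0.3333, 0.6667).
e_1·w_2 = (-0.6667)·(-2) + (-0.3333)·(-1) + 0.6667·(-1) = 1.0000.
u_2 = w_2 − 1.0000·e_1 = (-1.3333, -0.6667, -1.6667).
‖u_2‖ = 2.2361, so e_2 = (-0.5963, -0.2981, -0.7454).
Qᵀb = (-3.0000, 2.6833).
Back-substitute: x_2 = 2.6833/2.2361 = 1.2000.
x_1 = (-3.0000 − 1.0000·1.2000)/6.0000 = -0.7000.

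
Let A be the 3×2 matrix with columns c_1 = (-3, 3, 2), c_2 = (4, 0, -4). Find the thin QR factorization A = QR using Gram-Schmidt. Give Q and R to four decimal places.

Q = [[-0.6396, 0.3424], [0.6396, 0.7337], [0.4264, -0.5869]], R = [[4.6904, -4.2640], [0.0000, 3.7173]]

q_1 = c_1/‖c_1‖ = (-3, 3, 2)/4.6904 = (-0.6396, 0.6396, 0.4264).
r_{12} = q_1·c_2 = -4.2640.
u_2 = c_2 + 4.2640·q_1 = (1.2727, 2.7273, -2.1818).
‖u_2‖ = 3.7173, so q_2 = (0.3424, 0.7337, -0.5869).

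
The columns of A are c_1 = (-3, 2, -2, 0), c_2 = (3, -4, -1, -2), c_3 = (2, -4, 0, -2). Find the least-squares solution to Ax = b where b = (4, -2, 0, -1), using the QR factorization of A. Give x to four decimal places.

c_1 = (-3, 2, -2, 0); ‖c_1‖ = 4.1231, so e_1 = (-0.7276, 0.4851, -0.4851, 0.0000).
e_1·c_2 = (-0.7276)·3 + 0.4851·(-4) + (-0.4851)·(-1) + 0.0000·(-2) = -3.6380.
u_2 = c_2 + 3.6380·e_1 = (0.3529, -2.2353, -2.7647, -2.0000).
‖u_2‖ = 4.0945, so e_2 = (0.0862, -0.5459, -0.6752, -0.4885).
e_1·c_3 = (-0.7276)·2 + 0.4851·(-4) + (-0.4851)·0 + 0.0000·(-2) = -3.3955; e_2·c_3 = 0.0862·2 + (-0.5459)·(-4) + (-0.6752)·0 + (-0.4885)·(-2) = 3.3330.
u_3 = c_3 + 3.3955·e_1 − 3.3330·e_2 = (-0.7579, -0.5333, 0.6035, -0.3719).
‖u_3‖ = 1.1668, so e_3 = (-0.6496, -0.4571, 0.5172, -0.3188).
Qᵀb = (-3.8806, 1.9251, -1.3653).
Back-substitute: x_3 = -1.3653/1.1668 = -1.1701.
x_2 = (1.9251 − 3.3330·(-1.1701))/4.0945 = 1.4227.
x_1 = (-3.8806 + 3.6380·1.4227 + 3.3955·(-1.1701))/4.1231 = -0.6495.

x = (-0.6495, 1.4227, -1.1701)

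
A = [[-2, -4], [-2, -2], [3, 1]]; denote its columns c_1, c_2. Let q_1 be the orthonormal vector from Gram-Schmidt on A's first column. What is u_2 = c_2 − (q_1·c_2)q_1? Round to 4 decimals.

c_1 = (-2, -2, 3); ‖c_1‖ = 4.1231, so q_1 = (-0.4851, -0.4851, 0.7276).
q_1·c_2 = (-0.4851)·(-4) + (-0.4851)·(-2) + 0.7276·1 = 3.6380.
u_2 = c_2 − 3.6380·q_1 = (-2.2353, -0.2353, -1.6471).

u_2 = (-2.2353, -0.2353, -1.6471)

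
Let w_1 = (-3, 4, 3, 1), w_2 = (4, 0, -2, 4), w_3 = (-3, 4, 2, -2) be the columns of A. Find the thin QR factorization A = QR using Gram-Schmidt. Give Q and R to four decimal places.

Q = [[-0.5071, 0.5078, 0.3174], [0.6761, 0.2902, 0.6765], [0.5071, -0.1451, -0.4105], [0.1690, 0.7980, -0.5226]], R = [[5.9161, -2.3664, 4.9019], [0.0000, 5.5136, -2.2490], [0.0000, 0.0000, 1.9783]]

w_1 = (-3, 4, 3, 1); ‖w_1‖ = 5.9161, so e_1 = (-0.5071, 0.6761, 0.5071, 0.1690).
e_1·w_2 = (-0.5071)·4 + 0.6761·0 + 0.5071·(-2) + 0.1690·4 = -2.3664.
u_2 = w_2 + 2.3664·e_1 = (2.8000, 1.6000, -0.8000, 4.4000).
‖u_2‖ = 5.5136, so e_2 = (0.5078, 0.2902, -0.1451, 0.7980).
e_1·w_3 = (-0.5071)·(-3) + 0.6761·4 + 0.5071·2 + 0.1690·(-2) = 4.9019; e_2·w_3 = 0.5078·(-3) + 0.2902·4 + (-0.1451)·2 + 0.7980·(-2) = -2.2490.
u_3 = w_3 − 4.9019·e_1 + 2.2490·e_2 = (0.6278, 1.3383, -0.8120, -1.0338).
‖u_3‖ = 1.9783, so e_3 = (0.3174, 0.6765, -0.4105, -0.5226).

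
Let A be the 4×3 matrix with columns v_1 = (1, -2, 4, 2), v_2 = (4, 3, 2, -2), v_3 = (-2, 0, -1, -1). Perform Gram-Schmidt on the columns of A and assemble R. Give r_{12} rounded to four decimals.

e_1 = v_1/‖v_1‖ = (1, -2, 4, 2)/5.0000 = (0.2000, -0.4000, 0.8000, 0.4000).
r_{12} = e_1·v_2 = 0.4000.

r_{12} = 0.4000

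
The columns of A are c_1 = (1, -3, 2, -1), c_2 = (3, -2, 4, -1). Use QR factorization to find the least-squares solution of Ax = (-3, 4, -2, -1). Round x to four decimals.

c_1 = (1, -3, 2, -1); ‖c_1‖ = 3.8730, so q_1 = (0.2582, -0.7746, 0.5164, -0.2582).
q_1·c_2 = 0.2582·3 + (-0.7746)·(-2) + 0.5164·4 + (-0.2582)·(-1) = 4.6476.
u_2 = c_2 − 4.6476·q_1 = (1.8000, 1.6000, 1.6000, 0.2000).
‖u_2‖ = 2.8983, so q_2 = (0.6211, 0.5521, 0.5521, 0.0690).
Qᵀb = (-4.6476, -0.8281).
Back-substitute: x_2 = -0.8281/2.8983 = -0.2857.
x_1 = (-4.6476 − 4.6476·(-0.2857))/3.8730 = -0.8571.

x = (-0.8571, -0.2857)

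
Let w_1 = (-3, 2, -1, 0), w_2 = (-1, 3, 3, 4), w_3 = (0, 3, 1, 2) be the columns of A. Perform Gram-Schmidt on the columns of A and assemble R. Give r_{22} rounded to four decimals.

r_{22} = 5.6946

w_1 = (-3, 2, -1, 0); ‖w_1‖ = 3.7417, so e_1 = (-0.8018, 0.5345, -0.2673, 0.0000).
e_1·w_2 = (-0.8018)·(-1) + 0.5345·3 + (-0.2673)·3 + 0.0000·4 = 1.6036.
u_2 = w_2 − 1.6036·e_1 = (0.2857, 2.1429, 3.4286, 4.0000).
r_{22} = ‖u_2‖ = 5.6946.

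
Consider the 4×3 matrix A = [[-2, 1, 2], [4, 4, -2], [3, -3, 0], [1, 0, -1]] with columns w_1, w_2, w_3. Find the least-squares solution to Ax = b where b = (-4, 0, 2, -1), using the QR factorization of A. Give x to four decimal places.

w_1 = (-2, 4, 3, 1); ‖w_1‖ = 5.4772, so q_1 = (-0.3651, 0.7303, 0.5477, 0.1826).
q_1·w_2 = (-0.3651)·1 + 0.7303·4 + 0.5477·(-3) + 0.1826·0 = 0.9129.
u_2 = w_2 − 0.9129·q_1 = (1.3333, 3.3333, -3.5000, -0.1667).
‖u_2‖ = 5.0166, so q_2 = (0.2658, 0.6645, -0.6977, -0.0332).
q_1·w_3 = (-0.3651)·2 + 0.7303·(-2) + 0.5477·0 + 0.1826·(-1) = -2.3735; q_2·w_3 = 0.2658·2 + 0.6645·(-2) + (-0.6977)·0 + (-0.0332)·(-1) = -0.7641.
u_3 = w_3 + 2.3735·q_1 + 0.7641·q_2 = (1.3364, 0.2411, 0.7669, -0.5921).
‖u_3‖ = 1.6682, so q_3 = (0.8011, 0.1445, 0.4597, -0.3549).
Qᵀb = (2.3735, -2.4253, -1.9302).
Back-substitute: x_3 = -1.9302/1.6682 = -1.1571.
x_2 = (-2.4253 + 0.7641·(-1.1571))/5.0166 = -0.6597.
x_1 = (2.3735 − 0.9129·(-0.6597) + 2.3735·(-1.1571))/5.4772 = 0.0419.

x = (0.0419, -0.6597, -1.1571)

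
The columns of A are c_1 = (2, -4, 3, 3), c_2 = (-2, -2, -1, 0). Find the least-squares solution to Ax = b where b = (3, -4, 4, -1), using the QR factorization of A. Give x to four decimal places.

x = (0.8240, -0.3138)

q_1 = c_1/‖c_1‖ = (2, -4, 3, 3)/6.1644 = (0.3244, -0.6489, 0.4867, 0.4867).
r_{12} = q_1·c_2 = 0.1622.
u_2 = c_2 − 0.1622·q_1 = (-2.0526, -1.8947, -1.0789, -0.0789).
‖u_2‖ = 2.9956, so q_2 = (-0.6852, -0.6325, -0.3602, -0.0264).
Qᵀb = (5.0289, -0.9400).
Back-substitute: x_2 = -0.9400/2.9956 = -0.3138.
x_1 = (5.0289 − 0.1622·(-0.3138))/6.1644 = 0.8240.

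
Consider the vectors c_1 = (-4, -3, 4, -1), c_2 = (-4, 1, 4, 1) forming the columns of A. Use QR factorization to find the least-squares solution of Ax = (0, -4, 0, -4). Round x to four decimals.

x = (1.1925, -1.2174)

q_1 = c_1/‖c_1‖ = (-4, -3, 4, -1)/6.4807 = (-0.6172, -0.4629, 0.6172, -0.1543).
r_{12} = q_1·c_2 = 4.3205.
u_2 = c_2 − 4.3205·q_1 = (-1.3333, 3.0000, 1.3333, 1.6667).
‖u_2‖ = 3.9158, so q_2 = (-0.3405, 0.7661, 0.3405, 0.4256).
Qᵀb = (2.4689, -4.7670).
Back-substitute: x_2 = -4.7670/3.9158 = -1.2174.
x_1 = (2.4689 − 4.3205·(-1.2174))/6.4807 = 1.1925.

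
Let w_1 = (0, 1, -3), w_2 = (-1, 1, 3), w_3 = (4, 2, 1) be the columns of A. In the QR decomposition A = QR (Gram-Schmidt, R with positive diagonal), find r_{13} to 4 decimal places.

q_1 = w_1/‖w_1‖ = (0, 1, -3)/3.1623 = (0.0000, 0.3162, -0.9487).
r_{13} = q_1·w_3 = -0.3162.

r_{13} = -0.3162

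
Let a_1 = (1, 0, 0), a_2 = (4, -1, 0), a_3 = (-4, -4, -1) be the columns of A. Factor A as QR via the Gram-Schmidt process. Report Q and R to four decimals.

a_1 = (1, 0, 0); ‖a_1‖ = 1.0000, so q_1 = (1.0000, 0.0000, 0.0000).
q_1·a_2 = 1.0000·4 + 0.0000·(-1) + 0.0000·0 = 4.0000.
u_2 = a_2 − 4.0000·q_1 = (0.0000, -1.0000, 0.0000).
‖u_2‖ = 1.0000, so q_2 = (0.0000, -1.0000, 0.0000).
q_1·a_3 = 1.0000·(-4) + 0.0000·(-4) + 0.0000·(-1) = -4.0000; q_2·a_3 = 0.0000·(-4) + (-1.0000)·(-4) + 0.0000·(-1) = 4.0000.
u_3 = a_3 + 4.0000·q_1 − 4.0000·q_2 = (0.0000, 0.0000, -1.0000).
‖u_3‖ = 1.0000, so q_3 = (0.0000, 0.0000, -1.0000).

Q = [[1.0000, 0.0000, 0.0000], [0.0000, -1.0000, 0.0000], [0.0000, 0.0000, -1.0000]], R = [[1.0000, 4.0000, -4.0000], [0.0000, 1.0000, 4.0000], [0.0000, 0.0000, 1.0000]]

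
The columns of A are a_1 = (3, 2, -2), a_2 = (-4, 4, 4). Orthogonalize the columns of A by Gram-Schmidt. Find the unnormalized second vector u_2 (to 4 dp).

a_1 = (3, 2, -2); ‖a_1‖ = 4.1231, so e_1 = (0.7276, 0.4851, -0.4851).
e_1·a_2 = 0.7276·(-4) + 0.4851·4 + (-0.4851)·4 = -2.9104.
u_2 = a_2 + 2.9104·e_1 = (-1.8824, 5.4118, 2.5882).

u_2 = (-1.8824, 5.4118, 2.5882)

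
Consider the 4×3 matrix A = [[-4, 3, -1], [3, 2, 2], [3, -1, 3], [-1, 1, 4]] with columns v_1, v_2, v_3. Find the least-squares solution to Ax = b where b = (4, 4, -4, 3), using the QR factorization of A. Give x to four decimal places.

v_1 = (-4, 3, 3, -1); ‖v_1‖ = 5.9161, so e_1 = (-0.6761, 0.5071, 0.5071, -0.1690).
e_1·v_2 = (-0.6761)·3 + 0.5071·2 + 0.5071·(-1) + (-0.1690)·1 = -1.6903.
u_2 = v_2 + 1.6903·e_1 = (1.8571, 2.8571, -0.1429, 0.7143).
‖u_2‖ = 3.4847, so e_2 = (0.5329, 0.8199, -0.0410, 0.2050).
e_1·v_3 = (-0.6761)·(-1) + 0.5071·2 + 0.5071·3 + (-0.1690)·4 = 2.5355; e_2·v_3 = 0.5329·(-1) + 0.8199·2 + (-0.0410)·3 + 0.2050·4 = 1.8038.
u_3 = v_3 − 2.5355·e_1 − 1.8038·e_2 = (-0.2471, -0.7647, 1.7882, 4.0588).
‖u_3‖ = 4.5075, so e_3 = (-0.0548, -0.1697, 0.3967, 0.9005).
Qᵀb = (-3.2116, 6.1904, 0.2166).
Back-substitute: x_3 = 0.2166/4.5075 = 0.0481.
x_2 = (6.1904 − 1.8038·0.0481)/3.4847 = 1.7516.
x_1 = (-3.2116 + 1.6903·1.7516 − 2.5355·0.0481)/5.9161 = -0.0630.

x = (-0.0630, 1.7516, 0.0481)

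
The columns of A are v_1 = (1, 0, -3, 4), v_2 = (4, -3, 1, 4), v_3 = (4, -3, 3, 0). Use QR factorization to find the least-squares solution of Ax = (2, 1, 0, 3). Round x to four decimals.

v_1 = (1, 0, -3, 4); ‖v_1‖ = 5.0990, so q_1 = (0.1961, 0.0000, -0.5883, 0.7845).
q_1·v_2 = 0.1961·4 + 0.0000·(-3) + (-0.5883)·1 + 0.7845·4 = 3.3340.
u_2 = v_2 − 3.3340·q_1 = (3.3462, -3.0000, 2.9615, 1.3846).
‖u_2‖ = 5.5574, so q_2 = (0.6021, -0.5398, 0.5329, 0.2491).
q_1·v_3 = 0.1961·4 + 0.0000·(-3) + (-0.5883)·3 + 0.7845·0 = -0.9806; q_2·v_3 = 0.6021·4 + (-0.5398)·(-3) + 0.5329·3 + 0.2491·0 = 5.6266.
u_3 = v_3 + 0.9806·q_1 − 5.6266·q_2 = (0.8045, 0.0374, -0.5753, -0.6326).
‖u_3‖ = 1.1747, so q_3 = (0.6849, 0.0318, -0.4898, -0.5386).
Qᵀb = (2.7456, 1.4118, -0.2142).
Back-substitute: x_3 = -0.2142/1.1747 = -0.1823.
x_2 = (1.4118 − 5.6266·(-0.1823))/5.5574 = 0.4386.
x_1 = (2.7456 − 3.3340·0.4386 + 0.9806·(-0.1823))/5.0990 = 0.2166.

x = (0.2166, 0.4386, -0.1823)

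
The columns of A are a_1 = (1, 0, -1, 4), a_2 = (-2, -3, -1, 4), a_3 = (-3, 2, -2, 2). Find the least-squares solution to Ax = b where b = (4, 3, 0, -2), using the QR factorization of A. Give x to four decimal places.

x = (0.8457, -1.1928, -0.1901)

q_1 = a_1/‖a_1‖ = (1, 0, -1, 4)/4.2426 = (0.2357, 0.0000, -0.2357, 0.9428).
r_{12} = q_1·a_2 = 3.5355.
u_2 = a_2 − 3.5355·q_1 = (-2.8333, -3.0000, -0.1667, 0.6667).
‖u_2‖ = 4.1833, so q_2 = (-0.6773, -0.7171, -0.0398, 0.1594).
r_{13} = q_1·a_3 = 1.6499; r_{23} = q_2·a_3 = 0.9960.
u_3 = a_3 − 1.6499·q_1 − 0.9960·q_2 = (-2.7143, 2.7143, -1.5714, 0.2857).
‖u_3‖ = 4.1576, so q_3 = (-0.6528, 0.6528, -0.3780, 0.0687).
Qᵀb = (-0.9428, -5.1793, -0.7903).
Back-substitute: x_3 = -0.7903/4.1576 = -0.1901.
x_2 = (-5.1793 − 0.9960·(-0.1901))/4.1833 = -1.1928.
x_1 = (-0.9428 − 3.5355·(-1.1928) − 1.6499·(-0.1901))/4.2426 = 0.8457.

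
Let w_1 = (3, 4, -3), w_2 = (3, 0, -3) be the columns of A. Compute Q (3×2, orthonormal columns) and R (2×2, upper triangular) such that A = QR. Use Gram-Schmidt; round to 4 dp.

Q = [[0.5145, 0.4851], [0.6860, -0.7276], [-0.5145, -0.4851]], R = [[5.8310, 3.0870], [0.0000, 2.9104]]

w_1 = (3, 4, -3); ‖w_1‖ = 5.8310, so e_1 = (0.5145, 0.6860, -0.5145).
e_1·w_2 = 0.5145·3 + 0.6860·0 + (-0.5145)·(-3) = 3.0870.
u_2 = w_2 − 3.0870·e_1 = (1.4118, -2.1176, -1.4118).
‖u_2‖ = 2.9104, so e_2 = (0.4851, -0.7276, -0.4851).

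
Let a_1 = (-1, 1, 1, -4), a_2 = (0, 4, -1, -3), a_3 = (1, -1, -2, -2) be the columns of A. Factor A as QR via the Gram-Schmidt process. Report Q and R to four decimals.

Q = [[-0.2294, 0.2098, 0.3856], [0.2294, 0.8533, -0.4644], [0.2294, -0.4756, -0.6972], [-0.9177, 0.0420, -0.3868]], R = [[4.3589, 3.4412, 0.9177], [0.0000, 3.7627, 0.2238], [0.0000, 0.0000, 3.0179]]

a_1 = (-1, 1, 1, -4); ‖a_1‖ = 4.3589, so e_1 = (-0.2294, 0.2294, 0.2294, -0.9177).
e_1·a_2 = (-0.2294)·0 + 0.2294·4 + 0.2294·(-1) + (-0.9177)·(-3) = 3.4412.
u_2 = a_2 − 3.4412·e_1 = (0.7895, 3.2105, -1.7895, 0.1579).
‖u_2‖ = 3.7627, so e_2 = (0.2098, 0.8533, -0.4756, 0.0420).
e_1·a_3 = (-0.2294)·1 + 0.2294·(-1) + 0.2294·(-2) + (-0.9177)·(-2) = 0.9177; e_2·a_3 = 0.2098·1 + 0.8533·(-1) + (-0.4756)·(-2) + 0.0420·(-2) = 0.2238.
u_3 = a_3 − 0.9177·e_1 − 0.2238·e_2 = (1.1636, -1.4015, -2.1041, -1.1673).
‖u_3‖ = 3.0179, so e_3 = (0.3856, -0.4644, -0.6972, -0.3868).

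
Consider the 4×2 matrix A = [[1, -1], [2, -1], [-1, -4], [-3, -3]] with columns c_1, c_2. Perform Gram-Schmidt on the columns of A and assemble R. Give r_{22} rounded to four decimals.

c_1 = (1, 2, -1, -3); ‖c_1‖ = 3.8730, so e_1 = (0.2582, 0.5164, -0.2582, -0.7746).
e_1·c_2 = 0.2582·(-1) + 0.5164·(-1) + (-0.2582)·(-4) + (-0.7746)·(-3) = 2.5820.
u_2 = c_2 − 2.5820·e_1 = (-1.6667, -2.3333, -3.3333, -1.0000).
r_{22} = ‖u_2‖ = 4.5092.

r_{22} = 4.5092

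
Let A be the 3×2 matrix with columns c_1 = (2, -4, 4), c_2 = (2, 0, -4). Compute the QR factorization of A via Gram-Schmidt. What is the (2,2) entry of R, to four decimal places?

c_1 = (2, -4, 4); ‖c_1‖ = 6.0000, so q_1 = (0.3333, -0.6667, 0.6667).
q_1·c_2 = 0.3333·2 + (-0.6667)·0 + 0.6667·(-4) = -2.0000.
u_2 = c_2 + 2.0000·q_1 = (2.6667, -1.3333, -2.6667).
r_{22} = ‖u_2‖ = 4.0000.

r_{22} = 4.0000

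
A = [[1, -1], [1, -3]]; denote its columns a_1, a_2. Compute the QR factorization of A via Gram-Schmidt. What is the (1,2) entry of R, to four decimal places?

r_{12} = -2.8284

a_1 = (1, 1); ‖a_1‖ = 1.4142, so q_1 = (0.7071, 0.7071).
r_{12} = q_1·a_2 = -2.8284.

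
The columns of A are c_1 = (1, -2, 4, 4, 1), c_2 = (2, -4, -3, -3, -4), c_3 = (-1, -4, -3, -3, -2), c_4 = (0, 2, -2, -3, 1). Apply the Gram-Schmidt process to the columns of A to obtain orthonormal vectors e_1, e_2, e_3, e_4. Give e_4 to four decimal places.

e_4 = (0.4642, -0.1794, 0.1227, -0.5025, 0.6963)

c_1 = (1, -2, 4, 4, 1); ‖c_1‖ = 6.1644, so e_1 = (0.1622, -0.3244, 0.6489, 0.6489, 0.1622).
e_1·c_2 = 0.1622·2 + (-0.3244)·(-4) + 0.6489·(-3) + 0.6489·(-3) + 0.1622·(-4) = -2.9200.
u_2 = c_2 + 2.9200·e_1 = (2.4737, -4.9474, -1.1053, -1.1053, -3.5263).
‖u_2‖ = 6.7434, so e_2 = (0.3668, -0.7337, -0.1639, -0.1639, -0.5229).
e_1·c_3 = 0.1622·(-1) + (-0.3244)·(-4) + 0.6489·(-3) + 0.6489·(-3) + 0.1622·(-2) = -3.0822; e_2·c_3 = 0.3668·(-1) + (-0.7337)·(-4) + (-0.1639)·(-3) + (-0.1639)·(-3) + (-0.5229)·(-2) = 4.5971.
u_3 = c_3 + 3.0822·e_1 − 4.5971·e_2 = (-2.1863, -1.6273, -0.2465, -0.2465, 0.9039).
‖u_3‖ = 2.8926, so e_3 = (-0.7559, -0.5626, -0.0852, -0.0852, 0.3125).
e_1·c_4 = 0.1622·0 + (-0.3244)·2 + 0.6489·(-2) + 0.6489·(-3) + 0.1622·1 = -3.7311; e_2·c_4 = 0.3668·0 + (-0.7337)·2 + (-0.1639)·(-2) + (-0.1639)·(-3) + (-0.5229)·1 = -1.1707; e_3·c_4 = (-0.7559)·0 + (-0.5626)·2 + (-0.0852)·(-2) + (-0.0852)·(-3) + 0.3125·1 = -0.3865.
u_4 = c_4 + 3.7311·e_1 + 1.1707·e_2 + 0.3865·e_3 = (0.7426, -0.2869, 0.1962, -0.8038, 1.1138).
‖u_4‖ = 1.5997, so e_4 = (0.4642, -0.1794, 0.1227, -0.5025, 0.6963).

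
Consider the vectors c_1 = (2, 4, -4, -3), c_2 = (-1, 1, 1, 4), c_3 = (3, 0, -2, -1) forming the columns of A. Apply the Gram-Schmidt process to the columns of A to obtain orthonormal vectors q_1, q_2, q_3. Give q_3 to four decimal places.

c_1 = (2, 4, -4, -3); ‖c_1‖ = 6.7082, so q_1 = (0.2981, 0.5963, -0.5963, -0.4472).
q_1·c_2 = 0.2981·(-1) + 0.5963·1 + (-0.5963)·1 + (-0.4472)·4 = -2.0870.
u_2 = c_2 + 2.0870·q_1 = (-0.3778, 2.2444, -0.2444, 3.0667).
‖u_2‖ = 3.8268, so q_2 = (-0.0987, 0.5865, -0.0639, 0.8014).
q_1·c_3 = 0.2981·3 + 0.5963·0 + (-0.5963)·(-2) + (-0.4472)·(-1) = 2.5342; q_2·c_3 = (-0.0987)·3 + 0.5865·0 + (-0.0639)·(-2) + 0.8014·(-1) = -0.9698.
u_3 = c_3 − 2.5342·q_1 + 0.9698·q_2 = (2.1487, -0.9423, -0.5508, 0.9105).
‖u_3‖ = 2.5763, so q_3 = (0.8340, -0.3658, -0.2138, 0.3534).

q_3 = (0.8340, -0.3658, -0.2138, 0.3534)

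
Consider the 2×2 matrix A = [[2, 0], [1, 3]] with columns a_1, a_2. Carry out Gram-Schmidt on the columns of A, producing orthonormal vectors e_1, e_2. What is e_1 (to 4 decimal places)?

e_1 = (0.8944, 0.4472)

e_1 = a_1/‖a_1‖ = (2, 1)/2.2361 = (0.8944, 0.4472).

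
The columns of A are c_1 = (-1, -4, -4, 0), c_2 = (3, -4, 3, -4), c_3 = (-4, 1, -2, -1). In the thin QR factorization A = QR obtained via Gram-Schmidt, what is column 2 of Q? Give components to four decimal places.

c_1 = (-1, -4, -4, 0); ‖c_1‖ = 5.7446, so e_1 = (-0.1741, -0.6963, -0.6963, 0.0000).
e_1·c_2 = (-0.1741)·3 + (-0.6963)·(-4) + (-0.6963)·3 + 0.0000·(-4) = 0.1741.
u_2 = c_2 − 0.1741·e_1 = (3.0303, -3.8788, 3.1212, -4.0000).
‖u_2‖ = 7.0689, so e_2 = (0.4287, -0.5487, 0.4415, -0.5659).

e_2 = (0.4287, -0.5487, 0.4415, -0.5659)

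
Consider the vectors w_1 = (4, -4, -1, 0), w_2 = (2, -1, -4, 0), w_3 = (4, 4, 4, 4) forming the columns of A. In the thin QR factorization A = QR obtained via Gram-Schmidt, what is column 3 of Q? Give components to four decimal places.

w_1 = (4, -4, -1, 0); ‖w_1‖ = 5.7446, so q_1 = (0.6963, -0.6963, -0.1741, 0.0000).
q_1·w_2 = 0.6963·2 + (-0.6963)·(-1) + (-0.1741)·(-4) + 0.0000·0 = 2.7852.
u_2 = w_2 − 2.7852·q_1 = (0.0606, 0.9394, -3.5152, 0.0000).
‖u_2‖ = 3.6390, so q_2 = (0.0167, 0.2581, -0.9660, 0.0000).
q_1·w_3 = 0.6963·4 + (-0.6963)·4 + (-0.1741)·4 + 0.0000·4 = -0.6963; q_2·w_3 = 0.0167·4 + 0.2581·4 + (-0.9660)·4 + 0.0000·4 = -2.7647.
u_3 = w_3 + 0.6963·q_1 + 2.7647·q_2 = (4.5309, 4.2288, 1.2082, 4.0000).
‖u_3‖ = 7.4747, so q_3 = (0.6062, 0.5657, 0.1616, 0.5351).

q_3 = (0.6062, 0.5657, 0.1616, 0.5351)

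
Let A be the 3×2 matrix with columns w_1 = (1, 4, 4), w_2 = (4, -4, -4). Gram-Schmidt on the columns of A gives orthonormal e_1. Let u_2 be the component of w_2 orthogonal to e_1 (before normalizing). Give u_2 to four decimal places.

u_2 = (4.8485, -0.6061, -0.6061)

e_1 = w_1/‖w_1‖ = (1, 4, 4)/5.7446 = (0.1741, 0.6963, 0.6963).
r_{12} = e_1·w_2 = -4.8742.
u_2 = w_2 + 4.8742·e_1 = (4.8485, -0.6061, -0.6061).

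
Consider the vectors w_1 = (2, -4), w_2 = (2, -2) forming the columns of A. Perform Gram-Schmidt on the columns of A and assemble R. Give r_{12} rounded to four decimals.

r_{12} = 2.6833

w_1 = (2, -4); ‖w_1‖ = 4.4721, so e_1 = (0.4472, -0.8944).
r_{12} = e_1·w_2 = 2.6833.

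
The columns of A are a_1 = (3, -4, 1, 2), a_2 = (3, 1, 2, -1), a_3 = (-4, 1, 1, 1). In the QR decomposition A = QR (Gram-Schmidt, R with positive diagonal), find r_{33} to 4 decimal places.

q_1 = a_1/‖a_1‖ = (3, -4, 1, 2)/5.4772 = (0.5477, -0.7303, 0.1826, 0.3651).
r_{12} = q_1·a_2 = 0.9129.
u_2 = a_2 − 0.9129·q_1 = (2.5000, 1.6667, 1.8333, -1.3333).
‖u_2‖ = 3.7639, so q_2 = (0.6642, 0.4428, 0.4871, -0.3542).
r_{13} = q_1·a_3 = -2.3735; r_{23} = q_2·a_3 = -2.0812.
u_3 = a_3 + 2.3735·q_1 + 2.0812·q_2 = (-1.3176, 0.1882, 2.4471, 1.1294).
r_{33} = ‖u_3‖ = 3.0059.

r_{33} = 3.0059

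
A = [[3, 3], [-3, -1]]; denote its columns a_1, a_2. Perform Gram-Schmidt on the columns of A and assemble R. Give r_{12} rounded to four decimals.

a_1 = (3, -3); ‖a_1‖ = 4.2426, so e_1 = (0.7071, -0.7071).
r_{12} = e_1·a_2 = 2.8284.

r_{12} = 2.8284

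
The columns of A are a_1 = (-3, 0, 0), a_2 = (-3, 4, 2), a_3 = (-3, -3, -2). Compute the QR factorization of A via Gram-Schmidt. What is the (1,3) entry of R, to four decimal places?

r_{13} = 3.0000

q_1 = a_1/‖a_1‖ = (-3, 0, 0)/3.0000 = (-1.0000, 0.0000, 0.0000).
r_{13} = q_1·a_3 = 3.0000.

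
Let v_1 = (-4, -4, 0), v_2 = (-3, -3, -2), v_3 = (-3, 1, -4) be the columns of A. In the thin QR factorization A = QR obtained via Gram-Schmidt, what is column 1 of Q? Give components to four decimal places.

v_1 = (-4, -4, 0); ‖v_1‖ = 5.6569, so q_1 = (-0.7071, -0.7071, 0.0000).

q_1 = (-0.7071, -0.7071, 0.0000)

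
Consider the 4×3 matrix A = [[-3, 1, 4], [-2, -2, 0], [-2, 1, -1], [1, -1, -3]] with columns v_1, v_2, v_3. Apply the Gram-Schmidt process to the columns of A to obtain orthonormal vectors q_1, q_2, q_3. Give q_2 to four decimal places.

q_2 = (0.2561, -0.8536, 0.2988, -0.3414)

v_1 = (-3, -2, -2, 1); ‖v_1‖ = 4.2426, so q_1 = (-0.7071, -0.4714, -0.4714, 0.2357).
q_1·v_2 = (-0.7071)·1 + (-0.4714)·(-2) + (-0.4714)·1 + 0.2357·(-1) = -0.4714.
u_2 = v_2 + 0.4714·q_1 = (0.6667, -2.2222, 0.7778, -0.8889).
‖u_2‖ = 2.6034, so q_2 = (0.2561, -0.8536, 0.2988, -0.3414).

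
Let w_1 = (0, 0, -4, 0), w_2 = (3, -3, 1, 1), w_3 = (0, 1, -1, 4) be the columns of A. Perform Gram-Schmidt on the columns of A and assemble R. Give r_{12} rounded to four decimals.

r_{12} = -1.0000

w_1 = (0, 0, -4, 0); ‖w_1‖ = 4.0000, so q_1 = (0.0000, 0.0000, -1.0000, 0.0000).
r_{12} = q_1·w_2 = -1.0000.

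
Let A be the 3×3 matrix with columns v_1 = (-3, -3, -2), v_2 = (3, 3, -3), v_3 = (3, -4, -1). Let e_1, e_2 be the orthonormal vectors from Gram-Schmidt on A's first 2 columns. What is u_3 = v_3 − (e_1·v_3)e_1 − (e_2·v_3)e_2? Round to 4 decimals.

v_1 = (-3, -3, -2); ‖v_1‖ = 4.6904, so e_1 = (-0.6396, -0.6396, -0.4264).
e_1·v_2 = (-0.6396)·3 + (-0.6396)·3 + (-0.4264)·(-3) = -2.5584.
u_2 = v_2 + 2.5584·e_1 = (1.3636, 1.3636, -4.0909).
‖u_2‖ = 4.5227, so e_2 = (0.3015, 0.3015, -0.9045).
e_1·v_3 = (-0.6396)·3 + (-0.6396)·(-4) + (-0.4264)·(-1) = 1.0660; e_2·v_3 = 0.3015·3 + 0.3015·(-4) + (-0.9045)·(-1) = 0.6030.
u_3 = v_3 − 1.0660·e_1 − 0.6030·e_2 = (3.5000, -3.5000, 0.0000).

u_3 = (3.5000, -3.5000, 0.0000)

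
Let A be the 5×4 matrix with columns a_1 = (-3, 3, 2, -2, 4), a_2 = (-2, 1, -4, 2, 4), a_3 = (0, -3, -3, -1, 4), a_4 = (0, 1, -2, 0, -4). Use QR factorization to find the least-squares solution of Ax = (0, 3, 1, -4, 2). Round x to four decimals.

a_1 = (-3, 3, 2, -2, 4); ‖a_1‖ = 6.4807, so e_1 = (-0.4629, 0.4629, 0.3086, -0.3086, 0.6172).
e_1·a_2 = (-0.4629)·(-2) + 0.4629·1 + 0.3086·(-4) + (-0.3086)·2 + 0.6172·4 = 2.0059.
u_2 = a_2 − 2.0059·e_1 = (-1.0714, 0.0714, -4.6190, 2.6190, 2.7619).
‖u_2‖ = 6.0808, so e_2 = (-0.1762, 0.0117, -0.7596, 0.4307, 0.4542).
e_1·a_3 = (-0.4629)·0 + 0.4629·(-3) + 0.3086·(-3) + (-0.3086)·(-1) + 0.6172·4 = 0.4629; e_2·a_3 = (-0.1762)·0 + 0.0117·(-3) + (-0.7596)·(-3) + 0.4307·(-1) + 0.4542·4 = 3.6297.
u_3 = a_3 − 0.4629·e_1 − 3.6297·e_2 = (0.8538, -3.2569, -0.3857, -2.4205, 2.0657).
‖u_3‖ = 4.6488, so e_3 = (0.1837, -0.7006, -0.0830, -0.5207, 0.4443).
e_1·a_4 = (-0.4629)·0 + 0.4629·1 + 0.3086·(-2) + (-0.3086)·0 + 0.6172·(-4) = -2.6232; e_2·a_4 = (-0.1762)·0 + 0.0117·1 + (-0.7596)·(-2) + 0.4307·0 + 0.4542·(-4) = -0.2858; e_3·a_4 = 0.1837·0 + (-0.7006)·1 + (-0.0830)·(-2) + (-0.5207)·0 + 0.4443·(-4) = -2.3121.
u_4 = a_4 + 2.6232·e_1 + 0.2858·e_2 + 2.3121·e_3 = (-0.8400, 0.5978, -1.5994, -1.8902, -1.2238).
‖u_4‖ = 2.9482, so e_4 = (-0.2849, 0.2028, -0.5425, -0.6412, -0.4151).
Qᵀb = (4.1662, -1.5388, 0.7866, 1.8002).
Back-substitute: x_4 = 1.8002/2.9482 = 0.6106.
x_3 = (0.7866 + 2.3121·0.6106)/4.6488 = 0.4729.
x_2 = (-1.5388 − 3.6297·0.4729 + 0.2858·0.6106)/6.0808 = -0.5066.
x_1 = (4.1662 − 2.0059·(-0.5066) − 0.4629·0.4729 + 2.6232·0.6106)/6.4807 = 1.0131.

x = (1.0131, -0.5066, 0.4729, 0.6106)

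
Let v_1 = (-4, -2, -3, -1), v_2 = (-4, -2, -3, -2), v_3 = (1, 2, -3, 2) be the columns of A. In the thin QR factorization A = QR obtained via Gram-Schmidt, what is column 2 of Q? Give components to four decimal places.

q_2 = (0.1356, 0.0678, 0.1017, -0.9832)

v_1 = (-4, -2, -3, -1); ‖v_1‖ = 5.4772, so q_1 = (-0.7303, -0.3651, -0.5477, -0.1826).
q_1·v_2 = (-0.7303)·(-4) + (-0.3651)·(-2) + (-0.5477)·(-3) + (-0.1826)·(-2) = 5.6598.
u_2 = v_2 − 5.6598·q_1 = (0.1333, 0.0667, 0.1000, -0.9667).
‖u_2‖ = 0.9832, so q_2 = (0.1356, 0.0678, 0.1017, -0.9832).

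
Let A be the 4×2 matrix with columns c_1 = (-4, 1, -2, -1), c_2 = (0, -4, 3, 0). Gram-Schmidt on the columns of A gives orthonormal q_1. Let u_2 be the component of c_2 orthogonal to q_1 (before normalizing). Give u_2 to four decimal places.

q_1 = c_1/‖c_1‖ = (-4, 1, -2, -1)/4.6904 = (-0.8528, 0.2132, -0.4264, -0.2132).
r_{12} = q_1·c_2 = -2.1320.
u_2 = c_2 + 2.1320·q_1 = (-1.8182, -3.5455, 2.0909, -0.4545).

u_2 = (-1.8182, -3.5455, 2.0909, -0.4545)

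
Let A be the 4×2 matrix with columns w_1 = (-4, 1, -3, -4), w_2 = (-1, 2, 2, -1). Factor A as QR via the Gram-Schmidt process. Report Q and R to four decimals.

w_1 = (-4, 1, -3, -4); ‖w_1‖ = 6.4807, so e_1 = (-0.6172, 0.1543, -0.4629, -0.6172).
e_1·w_2 = (-0.6172)·(-1) + 0.1543·2 + (-0.4629)·2 + (-0.6172)·(-1) = 0.6172.
u_2 = w_2 − 0.6172·e_1 = (-0.6190, 1.9048, 2.2857, -0.6190).
‖u_2‖ = 3.1015, so e_2 = (-0.1996, 0.6142, 0.7370, -0.1996).

Q = [[-0.6172, -0.1996], [0.1543, 0.6142], [-0.4629, 0.7370], [-0.6172, -0.1996]], R = [[6.4807, 0.6172], [0.0000, 3.1015]]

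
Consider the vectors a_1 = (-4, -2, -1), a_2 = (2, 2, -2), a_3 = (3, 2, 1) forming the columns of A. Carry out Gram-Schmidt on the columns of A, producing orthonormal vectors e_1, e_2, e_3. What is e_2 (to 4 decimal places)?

a_1 = (-4, -2, -1); ‖a_1‖ = 4.5826, so e_1 = (-0.8729, -0.4364, -0.2182).
e_1·a_2 = (-0.8729)·2 + (-0.4364)·2 + (-0.2182)·(-2) = -2.1822.
u_2 = a_2 + 2.1822·e_1 = (0.0952, 1.0476, -2.4762).
‖u_2‖ = 2.6904, so e_2 = (0.0354, 0.3894, -0.9204).

e_2 = (0.0354, 0.3894, -0.9204)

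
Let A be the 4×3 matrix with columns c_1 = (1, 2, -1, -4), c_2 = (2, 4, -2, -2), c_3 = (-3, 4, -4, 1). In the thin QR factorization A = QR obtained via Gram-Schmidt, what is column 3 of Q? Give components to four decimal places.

c_1 = (1, 2, -1, -4); ‖c_1‖ = 4.6904, so e_1 = (0.2132, 0.4264, -0.2132, -0.8528).
e_1·c_2 = 0.2132·2 + 0.4264·4 + (-0.2132)·(-2) + (-0.8528)·(-2) = 4.2640.
u_2 = c_2 − 4.2640·e_1 = (1.0909, 2.1818, -1.0909, 1.6364).
‖u_2‖ = 3.1334, so e_2 = (0.3482, 0.6963, -0.3482, 0.5222).
e_1·c_3 = 0.2132·(-3) + 0.4264·4 + (-0.2132)·(-4) + (-0.8528)·1 = 1.0660; e_2·c_3 = 0.3482·(-3) + 0.6963·4 + (-0.3482)·(-4) + 0.5222·1 = 3.6556.
u_3 = c_3 − 1.0660·e_1 − 3.6556·e_2 = (-4.5000, 1.0000, -2.5000, 0.0000).
‖u_3‖ = 5.2440, so e_3 = (-0.8581, 0.1907, -0.4767, 0.0000).

e_3 = (-0.8581, 0.1907, -0.4767, 0.0000)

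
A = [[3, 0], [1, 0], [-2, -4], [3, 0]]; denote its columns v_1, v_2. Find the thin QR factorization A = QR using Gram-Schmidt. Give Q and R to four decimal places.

Q = [[0.6255, -0.2870], [0.2085, -0.0957], [-0.4170, -0.9089], [0.6255, -0.2870]], R = [[4.7958, 1.6681], [0.0000, 3.6356]]

e_1 = v_1/‖v_1‖ = (3, 1, -2, 3)/4.7958 = (0.6255, 0.2085, -0.4170, 0.6255).
r_{12} = e_1·v_2 = 1.6681.
u_2 = v_2 − 1.6681·e_1 = (-1.0435, -0.3478, -3.3043, -1.0435).
‖u_2‖ = 3.6356, so e_2 = (-0.2870, -0.0957, -0.9089, -0.2870).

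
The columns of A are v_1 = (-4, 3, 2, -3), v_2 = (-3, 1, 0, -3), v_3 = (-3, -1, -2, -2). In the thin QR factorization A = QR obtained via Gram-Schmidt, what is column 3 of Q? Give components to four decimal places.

q_1 = v_1/‖v_1‖ = (-4, 3, 2, -3)/6.1644 = (-0.6489, 0.4867, 0.3244, -0.4867).
r_{12} = q_1·v_2 = 3.8933.
u_2 = v_2 − 3.8933·q_1 = (-0.4737, -0.8947, -1.2632, -1.1053).
‖u_2‖ = 1.9601, so q_2 = (-0.2417, -0.4565, -0.6444, -0.5639).
r_{13} = q_1·v_3 = 1.7844; r_{23} = q_2·v_3 = 3.5980.
u_3 = v_3 − 1.7844·q_1 − 3.5980·q_2 = (-0.9726, -0.2260, -0.2603, 0.8973).
‖u_3‖ = 1.3674, so q_3 = (-0.7113, -0.1653, -0.1903, 0.6562).

q_3 = (-0.7113, -0.1653, -0.1903, 0.6562)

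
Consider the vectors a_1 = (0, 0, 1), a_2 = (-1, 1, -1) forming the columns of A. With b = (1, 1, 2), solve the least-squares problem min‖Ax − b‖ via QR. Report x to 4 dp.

x = (2.0000, 0.0000)

a_1 = (0, 0, 1); ‖a_1‖ = 1.0000, so q_1 = (0.0000, 0.0000, 1.0000).
q_1·a_2 = 0.0000·(-1) + 0.0000·1 + 1.0000·(-1) = -1.0000.
u_2 = a_2 + 1.0000·q_1 = (-1.0000, 1.0000, 0.0000).
‖u_2‖ = 1.4142, so q_2 = (-0.7071, 0.7071, 0.0000).
Qᵀb = (2.0000, 0.0000).
Back-substitute: x_2 = 0.0000/1.4142 = 0.0000.
x_1 = (2.0000 + 1.0000·0.0000)/1.0000 = 2.0000.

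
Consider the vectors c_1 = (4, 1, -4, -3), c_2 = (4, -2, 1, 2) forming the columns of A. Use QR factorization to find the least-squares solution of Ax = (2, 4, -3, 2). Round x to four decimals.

x = (0.4313, -0.0290)

e_1 = c_1/‖c_1‖ = (4, 1, -4, -3)/6.4807 = (0.6172, 0.1543, -0.6172, -0.4629).
r_{12} = e_1·c_2 = 0.6172.
u_2 = c_2 − 0.6172·e_1 = (3.6190, -2.0952, 1.3810, 2.2857).
‖u_2‖ = 4.9618, so e_2 = (0.7294, -0.4223, 0.2783, 0.4607).
Qᵀb = (2.7775, -0.1440).
Back-substitute: x_2 = -0.1440/4.9618 = -0.0290.
x_1 = (2.7775 − 0.6172·(-0.0290))/6.4807 = 0.4313.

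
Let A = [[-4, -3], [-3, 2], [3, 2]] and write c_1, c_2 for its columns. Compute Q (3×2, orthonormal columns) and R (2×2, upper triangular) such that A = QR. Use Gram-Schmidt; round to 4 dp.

Q = [[-0.6860, -0.4445], [-0.5145, 0.8561], [0.5145, 0.2634]], R = [[5.8310, 2.0580], [0.0000, 3.5728]]

c_1 = (-4, -3, 3); ‖c_1‖ = 5.8310, so e_1 = (-0.6860, -0.5145, 0.5145).
e_1·c_2 = (-0.6860)·(-3) + (-0.5145)·2 + 0.5145·2 = 2.0580.
u_2 = c_2 − 2.0580·e_1 = (-1.5882, 3.0588, 0.9412).
‖u_2‖ = 3.5728, so e_2 = (-0.4445, 0.8561, 0.2634).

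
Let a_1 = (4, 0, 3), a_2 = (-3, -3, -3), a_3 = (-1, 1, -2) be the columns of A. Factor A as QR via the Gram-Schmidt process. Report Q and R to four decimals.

Q = [[0.8000, 0.1177, 0.5883], [0.0000, -0.9806, 0.1961], [0.6000, -0.1569, -0.7845]], R = [[5.0000, -4.2000, -2.0000], [0.0000, 3.0594, -0.7845], [0.0000, 0.0000, 1.1767]]

q_1 = a_1/‖a_1‖ = (4, 0, 3)/5.0000 = (0.8000, 0.0000, 0.6000).
r_{12} = q_1·a_2 = -4.2000.
u_2 = a_2 + 4.2000·q_1 = (0.3600, -3.0000, -0.4800).
‖u_2‖ = 3.0594, so q_2 = (0.1177, -0.9806, -0.1569).
r_{13} = q_1·a_3 = -2.0000; r_{23} = q_2·a_3 = -0.7845.
u_3 = a_3 + 2.0000·q_1 + 0.7845·q_2 = (0.6923, 0.2308, -0.9231).
‖u_3‖ = 1.1767, so q_3 = (0.5883, 0.1961, -0.7845).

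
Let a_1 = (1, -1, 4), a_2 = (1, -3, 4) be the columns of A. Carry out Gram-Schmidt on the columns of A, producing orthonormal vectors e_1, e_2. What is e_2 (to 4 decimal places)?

a_1 = (1, -1, 4); ‖a_1‖ = 4.2426, so e_1 = (0.2357, -0.2357, 0.9428).
e_1·a_2 = 0.2357·1 + (-0.2357)·(-3) + 0.9428·4 = 4.7140.
u_2 = a_2 − 4.7140·e_1 = (-0.1111, -1.8889, -0.4444).
‖u_2‖ = 1.9437, so e_2 = (-0.0572, -0.9718, -0.2287).

e_2 = (-0.0572, -0.9718, -0.2287)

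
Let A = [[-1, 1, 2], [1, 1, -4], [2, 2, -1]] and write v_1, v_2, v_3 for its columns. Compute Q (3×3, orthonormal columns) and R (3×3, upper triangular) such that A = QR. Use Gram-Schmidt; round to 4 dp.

v_1 = (-1, 1, 2); ‖v_1‖ = 2.4495, so e_1 = (-0.4082, 0.4082, 0.8165).
e_1·v_2 = (-0.4082)·1 + 0.4082·1 + 0.8165·2 = 1.6330.
u_2 = v_2 − 1.6330·e_1 = (1.6667, 0.3333, 0.6667).
‖u_2‖ = 1.8257, so e_2 = (0.9129, 0.1826, 0.3651).
e_1·v_3 = (-0.4082)·2 + 0.4082·(-4) + 0.8165·(-1) = -3.2660; e_2·v_3 = 0.9129·2 + 0.1826·(-4) + 0.3651·(-1) = 0.7303.
u_3 = v_3 + 3.2660·e_1 − 0.7303·e_2 = (0.0000, -2.8000, 1.4000).
‖u_3‖ = 3.1305, so e_3 = (0.0000, -0.8944, 0.4472).

Q = [[-0.4082, 0.9129, 0.0000], [0.4082, 0.1826, -0.8944], [0.8165, 0.3651, 0.4472]], R = [[2.4495, 1.6330, -3.2660], [0.0000, 1.8257, 0.7303], [0.0000, 0.0000, 3.1305]]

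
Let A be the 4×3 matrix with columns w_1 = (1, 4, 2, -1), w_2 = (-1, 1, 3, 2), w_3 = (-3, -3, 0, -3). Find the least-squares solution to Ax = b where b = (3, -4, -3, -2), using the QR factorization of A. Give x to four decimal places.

x = (-0.4769, -1.1659, -0.1377)

w_1 = (1, 4, 2, -1); ‖w_1‖ = 4.6904, so e_1 = (0.2132, 0.8528, 0.4264, -0.2132).
e_1·w_2 = 0.2132·(-1) + 0.8528·1 + 0.4264·3 + (-0.2132)·2 = 1.4924.
u_2 = w_2 − 1.4924·e_1 = (-1.3182, -0.2727, 2.3636, 2.3182).
‖u_2‖ = 3.5739, so e_2 = (-0.3688, -0.0763, 0.6614, 0.6486).
e_1·w_3 = 0.2132·(-3) + 0.8528·(-3) + 0.4264·0 + (-0.2132)·(-3) = -2.5584; e_2·w_3 = (-0.3688)·(-3) + (-0.0763)·(-3) + 0.6614·0 + 0.6486·(-3) = -0.6105.
u_3 = w_3 + 2.5584·e_1 + 0.6105·e_2 = (-2.6797, -0.8648, 1.4947, -3.1495).
‖u_3‖ = 4.4813, so e_3 = (-0.5980, -0.1930, 0.3335, -0.7028).
Qᵀb = (-3.6244, -4.0826, -0.6170).
Back-substitute: x_3 = -0.6170/4.4813 = -0.1377.
x_2 = (-4.0826 + 0.6105·(-0.1377))/3.5739 = -1.1659.
x_1 = (-3.6244 − 1.4924·(-1.1659) + 2.5584·(-0.1377))/4.6904 = -0.4769.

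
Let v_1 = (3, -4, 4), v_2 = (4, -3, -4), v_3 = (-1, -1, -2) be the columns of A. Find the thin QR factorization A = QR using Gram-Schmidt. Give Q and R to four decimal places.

v_1 = (3, -4, 4); ‖v_1‖ = 6.4031, so q_1 = (0.4685, -0.6247, 0.6247).
q_1·v_2 = 0.4685·4 + (-0.6247)·(-3) + 0.6247·(-4) = 1.2494.
u_2 = v_2 − 1.2494·q_1 = (3.4146, -2.2195, -4.7805).
‖u_2‖ = 6.2800, so q_2 = (0.5437, -0.3534, -0.7612).
q_1·v_3 = 0.4685·(-1) + (-0.6247)·(-1) + 0.6247·(-2) = -1.0932; q_2·v_3 = 0.5437·(-1) + (-0.3534)·(-1) + (-0.7612)·(-2) = 1.3321.
u_3 = v_3 + 1.0932·q_1 − 1.3321·q_2 = (-1.2121, -1.2121, -0.3030).
‖u_3‖ = 1.7408, so q_3 = (-0.6963, -0.6963, -0.1741).

Q = [[0.4685, 0.5437, -0.6963], [-0.6247, -0.3534, -0.6963], [0.6247, -0.7612, -0.1741]], R = [[6.4031, 1.2494, -1.0932], [0.0000, 6.2800, 1.3321], [0.0000, 0.0000, 1.7408]]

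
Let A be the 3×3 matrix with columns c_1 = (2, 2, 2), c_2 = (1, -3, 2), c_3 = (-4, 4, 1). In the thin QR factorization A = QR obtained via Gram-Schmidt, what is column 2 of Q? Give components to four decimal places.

c_1 = (2, 2, 2); ‖c_1‖ = 3.4641, so q_1 = (0.5774, 0.5774, 0.5774).
q_1·c_2 = 0.5774·1 + 0.5774·(-3) + 0.5774·2 = 0.0000.
u_2 = c_2 + 0.0000·q_1 = (1.0000, -3.0000, 2.0000).
‖u_2‖ = 3.7417, so q_2 = (0.2673, -0.8018, 0.5345).

q_2 = (0.2673, -0.8018, 0.5345)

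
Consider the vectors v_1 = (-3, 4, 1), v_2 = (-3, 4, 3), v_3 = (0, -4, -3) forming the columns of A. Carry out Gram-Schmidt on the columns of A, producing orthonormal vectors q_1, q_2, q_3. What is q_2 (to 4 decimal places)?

v_1 = (-3, 4, 1); ‖v_1‖ = 5.0990, so q_1 = (-0.5883, 0.7845, 0.1961).
q_1·v_2 = (-0.5883)·(-3) + 0.7845·4 + 0.1961·3 = 5.4913.
u_2 = v_2 − 5.4913·q_1 = (0.2308, -0.3077, 1.9231).
‖u_2‖ = 1.9612, so q_2 = (0.1177, -0.1569, 0.9806).

q_2 = (0.1177, -0.1569, 0.9806)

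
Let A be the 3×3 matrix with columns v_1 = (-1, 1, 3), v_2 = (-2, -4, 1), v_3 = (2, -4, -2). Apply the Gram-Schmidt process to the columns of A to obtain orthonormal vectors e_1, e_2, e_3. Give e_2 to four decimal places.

e_2 = (-0.4175, -0.8946, 0.1590)

e_1 = v_1/‖v_1‖ = (-1, 1, 3)/3.3166 = (-0.3015, 0.3015, 0.9045).
r_{12} = e_1·v_2 = 0.3015.
u_2 = v_2 − 0.3015·e_1 = (-1.9091, -4.0909, 0.7273).
‖u_2‖ = 4.5726, so e_2 = (-0.4175, -0.8946, 0.1590).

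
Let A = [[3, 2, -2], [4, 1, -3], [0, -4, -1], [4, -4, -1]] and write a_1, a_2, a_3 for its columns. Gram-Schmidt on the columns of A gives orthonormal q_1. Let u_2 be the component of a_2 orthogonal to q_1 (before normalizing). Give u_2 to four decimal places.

q_1 = a_1/‖a_1‖ = (3, 4, 0, 4)/6.4031 = (0.4685, 0.6247, 0.0000, 0.6247).
r_{12} = q_1·a_2 = -0.9370.
u_2 = a_2 + 0.9370·q_1 = (2.4390, 1.5854, -4.0000, -3.4146).

u_2 = (2.4390, 1.5854, -4.0000, -3.4146)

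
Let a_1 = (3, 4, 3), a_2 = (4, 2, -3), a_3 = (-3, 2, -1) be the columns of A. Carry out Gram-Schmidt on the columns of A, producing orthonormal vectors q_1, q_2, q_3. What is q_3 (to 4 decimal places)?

a_1 = (3, 4, 3); ‖a_1‖ = 5.8310, so q_1 = (0.5145, 0.6860, 0.5145).
q_1·a_2 = 0.5145·4 + 0.6860·2 + 0.5145·(-3) = 1.8865.
u_2 = a_2 − 1.8865·q_1 = (3.0294, 0.7059, -3.9706).
‖u_2‖ = 5.0439, so q_2 = (0.6006, 0.1399, -0.7872).
q_1·a_3 = 0.5145·(-3) + 0.6860·2 + 0.5145·(-1) = -0.6860; q_2·a_3 = 0.6006·(-3) + 0.1399·2 + (-0.7872)·(-1) = -0.7347.
u_3 = a_3 + 0.6860·q_1 + 0.7347·q_2 = (-2.2058, 2.5734, -1.2254).
‖u_3‖ = 3.6041, so q_3 = (-0.6120, 0.7140, -0.3400).

q_3 = (-0.6120, 0.7140, -0.3400)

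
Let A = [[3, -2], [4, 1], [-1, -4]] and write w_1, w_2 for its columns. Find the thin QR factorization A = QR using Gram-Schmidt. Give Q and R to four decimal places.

Q = [[0.5883, -0.4886], [0.7845, 0.1516], [-0.1961, -0.8592]], R = [[5.0990, 0.3922], [0.0000, 4.5658]]

q_1 = w_1/‖w_1‖ = (3, 4, -1)/5.0990 = (0.5883, 0.7845, -0.1961).
r_{12} = q_1·w_2 = 0.3922.
u_2 = w_2 − 0.3922·q_1 = (-2.2308, 0.6923, -3.9231).
‖u_2‖ = 4.5658, so q_2 = (-0.4886, 0.1516, -0.8592).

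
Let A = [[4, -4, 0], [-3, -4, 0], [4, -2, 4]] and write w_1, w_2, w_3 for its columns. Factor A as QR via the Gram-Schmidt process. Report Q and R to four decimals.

Q = [[0.6247, -0.4964, -0.6028], [-0.4685, -0.8558, 0.2192], [0.6247, -0.1455, 0.7672]], R = [[6.4031, -1.8741, 2.4988], [0.0000, 5.6998, -0.5820], [0.0000, 0.0000, 3.0688]]

w_1 = (4, -3, 4); ‖w_1‖ = 6.4031, so q_1 = (0.6247, -0.4685, 0.6247).
q_1·w_2 = 0.6247·(-4) + (-0.4685)·(-4) + 0.6247·(-2) = -1.8741.
u_2 = w_2 + 1.8741·q_1 = (-2.8293, -4.8780, -0.8293).
‖u_2‖ = 5.6998, so q_2 = (-0.4964, -0.8558, -0.1455).
q_1·w_3 = 0.6247·0 + (-0.4685)·0 + 0.6247·4 = 2.4988; q_2·w_3 = (-0.4964)·0 + (-0.8558)·0 + (-0.1455)·4 = -0.5820.
u_3 = w_3 − 2.4988·q_1 + 0.5820·q_2 = (-1.8498, 0.6727, 2.3544).
‖u_3‖ = 3.0688, so q_3 = (-0.6028, 0.2192, 0.7672).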